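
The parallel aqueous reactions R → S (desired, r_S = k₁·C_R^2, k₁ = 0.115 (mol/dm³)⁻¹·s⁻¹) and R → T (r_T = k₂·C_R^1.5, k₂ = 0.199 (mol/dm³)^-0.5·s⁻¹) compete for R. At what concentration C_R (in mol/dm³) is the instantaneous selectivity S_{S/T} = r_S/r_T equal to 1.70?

S_{S/T} = (k₁/k₂)·C_R^0.5 ⇒ C_R = (S·k₂/k₁)^(2).
= (1.70×0.199/0.115)^(2) = (2.942)^(2) = 8.65 mol/dm³.

8.65 mol/dm³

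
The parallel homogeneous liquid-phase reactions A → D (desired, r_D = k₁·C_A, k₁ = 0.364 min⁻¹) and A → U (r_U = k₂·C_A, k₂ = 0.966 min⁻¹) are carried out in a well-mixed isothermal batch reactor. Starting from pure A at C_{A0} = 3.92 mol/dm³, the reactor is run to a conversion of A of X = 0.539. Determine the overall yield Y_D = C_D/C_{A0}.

C_A = C_{A0}(1−X) = 1.807 mol/dm³.
Both paths are first order in A, so the instantaneous fraction to D is constant: dC_D/d(−C_A) = k₁/(k₁+k₂) = 0.2737.
C_D = 0.2737·(C_{A0}−C_A) = 0.2737×2.113 = 0.578 mol/dm³.
Y_D = C_D/C_{A0} = 0.5783/3.92 = 0.148.

0.148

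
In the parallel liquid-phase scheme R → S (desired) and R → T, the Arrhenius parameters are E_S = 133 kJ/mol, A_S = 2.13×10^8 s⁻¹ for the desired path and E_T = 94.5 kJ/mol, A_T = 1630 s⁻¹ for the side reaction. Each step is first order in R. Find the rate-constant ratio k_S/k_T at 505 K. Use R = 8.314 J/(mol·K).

13.6

With equal orders, S_{S/T} = k_S/k_T = (A_S/A_T)·exp[(E_T−E_S)/(RT)].
(E_T−E_S)/(RT) = (94.5−133)×10³/(8.314×505) = -38500/4199 = -9.170.
k_S/k_T = (2.13×10^8/1630)·exp(-9.170) = 1.307×10^5 × 1.041×10^-4 = 13.6.
Since E_S > E_T, raising the temperature improves selectivity toward S.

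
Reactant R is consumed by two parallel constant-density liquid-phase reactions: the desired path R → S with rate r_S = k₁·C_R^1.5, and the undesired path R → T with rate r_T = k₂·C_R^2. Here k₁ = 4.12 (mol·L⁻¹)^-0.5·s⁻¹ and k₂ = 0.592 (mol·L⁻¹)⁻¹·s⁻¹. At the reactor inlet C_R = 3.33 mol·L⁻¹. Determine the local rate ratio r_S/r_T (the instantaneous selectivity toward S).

S_{S/T} = r_S/r_T = (k₁·C_R^1.5)/(k₂·C_R^2) = (k₁/k₂)·C_R^-0.5.
= (4.12×3.330^1.5) / (0.592×3.330^2) = 25.04/6.565 = 3.81.

3.81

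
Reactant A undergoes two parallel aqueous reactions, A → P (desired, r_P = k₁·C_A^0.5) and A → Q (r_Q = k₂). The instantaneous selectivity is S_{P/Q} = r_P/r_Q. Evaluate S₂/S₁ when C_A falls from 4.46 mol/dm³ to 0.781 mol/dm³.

0.418

S_{P/Q} = (k₁/k₂)·C_A^0.5, so S₂/S₁ = (C_{A,2}/C_{A,1})^0.5.
= (0.781/4.46)^0.5 = (0.1751)^0.5 = 0.418.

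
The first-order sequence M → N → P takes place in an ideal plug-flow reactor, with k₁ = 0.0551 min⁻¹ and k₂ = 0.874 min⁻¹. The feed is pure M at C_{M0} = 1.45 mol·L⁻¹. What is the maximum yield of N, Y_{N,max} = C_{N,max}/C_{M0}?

0.0523

Evaluating C_N at τ_opt = ln(k₂/k₁)/(k₂−k₁) gives C_{N,max}/C_{M0} = (k₁/k₂)^[k₂/(k₂−k₁)].
= (0.0551/0.874)^(0.874/(0.874−0.0551)) = (0.06304)^(1.067) = 0.05234.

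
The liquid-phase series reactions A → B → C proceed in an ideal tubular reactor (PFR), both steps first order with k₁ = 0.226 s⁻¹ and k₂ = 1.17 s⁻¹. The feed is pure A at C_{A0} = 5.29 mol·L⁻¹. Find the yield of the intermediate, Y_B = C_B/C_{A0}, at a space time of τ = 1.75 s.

0.130

The intermediate concentration in a first-order A→B→C sequence is C_B = k₁C_{A0}(e^(−k₁τ) − e^(−k₂τ))/(k₂−k₁).
e^(−k₁τ) = e^(−0.226×1.75) = e^(−0.3955) = 0.6733; e^(−k₂τ) = e^(−2.047) = 0.1291.
C_B = 0.226×5.29/(1.17−0.226) × (0.6733−0.1291) = 1.266×0.5443 = 0.6893 mol·L⁻¹.
Y_B = C_B/C_{A0} = 0.6893/5.29 = 0.130.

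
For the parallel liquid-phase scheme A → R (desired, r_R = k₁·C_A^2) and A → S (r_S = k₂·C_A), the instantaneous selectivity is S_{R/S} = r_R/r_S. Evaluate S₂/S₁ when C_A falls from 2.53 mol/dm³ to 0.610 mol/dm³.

0.241

S_{R/S} = (k₁/k₂)·C_A, so S₂/S₁ = (C_{A,2}/C_{A,1}).
= 0.610/2.53 = 0.241.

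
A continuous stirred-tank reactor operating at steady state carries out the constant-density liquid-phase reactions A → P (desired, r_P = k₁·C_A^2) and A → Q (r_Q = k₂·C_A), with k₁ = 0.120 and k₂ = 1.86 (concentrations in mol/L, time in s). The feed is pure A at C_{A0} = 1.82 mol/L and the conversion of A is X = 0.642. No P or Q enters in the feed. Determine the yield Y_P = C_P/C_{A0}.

Exit C_A = C_{A0}(1−X) = 1.82×0.358 = 0.6516 mol/L.
A CSTR operates uniformly at the exit composition, giving r_P = 0.05094 and r_Q = 1.212 (each k·C_A^n at C_A = 0.6516).
Fraction of consumed A going to P: r_P/(r_P+r_Q) = 0.04034.
C_P = 0.04034·C_{A0}·X = 0.04034×1.82×0.642 = 0.0471 mol/L; Y_P = C_P/C_{A0} = 0.0259.

0.0259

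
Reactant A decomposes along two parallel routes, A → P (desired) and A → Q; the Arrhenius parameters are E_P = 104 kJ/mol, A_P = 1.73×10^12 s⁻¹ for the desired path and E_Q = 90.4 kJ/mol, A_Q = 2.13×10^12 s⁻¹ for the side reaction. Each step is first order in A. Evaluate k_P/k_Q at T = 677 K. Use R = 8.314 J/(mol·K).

With equal orders, S_{P/Q} = k_P/k_Q = (A_P/A_Q)·exp[(E_Q−E_P)/(RT)].
(E_Q−E_P)/(RT) = (90.4−104)×10³/(8.314×677) = -13600/5629 = -2.416.
k_P/k_Q = (1.73×10^12/2.13×10^12)·exp(-2.416) = 0.8122 × 0.08926 = 0.0725.

0.0725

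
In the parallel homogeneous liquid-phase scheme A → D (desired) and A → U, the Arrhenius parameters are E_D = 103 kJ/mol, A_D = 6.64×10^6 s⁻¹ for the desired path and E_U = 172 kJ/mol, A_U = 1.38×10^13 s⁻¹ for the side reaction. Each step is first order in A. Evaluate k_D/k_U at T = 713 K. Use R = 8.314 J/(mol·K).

0.0546

Since both paths have the same order in A, the concentration cancels and S_{D/U} = k_D/k_U = (A_D/A_U)·exp[(E_U−E_D)/(RT)].
(E_U−E_D)/(RT) = (172−103)×10³/(8.314×713) = 69000/5928 = 11.64.
k_D/k_U = (6.64×10^6/1.38×10^13)·exp(11.64) = 4.812×10^-7 × 1.135×10^5 = 0.0546.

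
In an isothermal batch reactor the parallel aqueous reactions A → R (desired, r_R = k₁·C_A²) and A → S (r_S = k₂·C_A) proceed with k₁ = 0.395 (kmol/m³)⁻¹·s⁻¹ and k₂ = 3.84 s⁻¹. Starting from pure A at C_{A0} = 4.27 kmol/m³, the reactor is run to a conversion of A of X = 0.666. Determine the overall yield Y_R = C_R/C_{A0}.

0.149

C_A = C_{A0}(1−X) = 1.426 kmol/m³.
Along a PFR/batch, dC_S/dC_A = −r_S/(r_R+r_S) = −k₂/(k₂+k₁·C_A).
Integrating from C_{A0} to C_A: C_S = (3.84/0.395)·ln[(3.84+0.395·4.27)/(3.84+0.395·1.43)] = 9.722·ln(5.527/4.403) = 2.209 kmol/m³.
Then C_R = (C_{A0}−C_A) − C_S = 2.844 − 2.209 = 0.6349 kmol/m³.
Y_R = C_R/C_{A0} = 0.6349/4.27 = 0.149.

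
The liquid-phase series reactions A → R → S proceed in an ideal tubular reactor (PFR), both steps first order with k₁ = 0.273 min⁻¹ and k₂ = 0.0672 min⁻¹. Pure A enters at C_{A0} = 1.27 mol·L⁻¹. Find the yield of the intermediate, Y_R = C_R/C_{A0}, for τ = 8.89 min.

The intermediate concentration in a first-order A→B→C sequence is C_R = k₁C_{A0}(e^(−k₁τ) − e^(−k₂τ))/(k₂−k₁).
e^(−k₁τ) = e^(−0.273×8.89) = e^(−2.427) = 0.08830; e^(−k₂τ) = e^(−0.5974) = 0.5502.
C_R = 0.273×1.27/(0.0672−0.273) × (0.08830−0.5502) = (-1.685)×(-0.4619) = 0.7782 mol·L⁻¹.
Y_R = C_R/C_{A0} = 0.7782/1.27 = 0.613.

0.613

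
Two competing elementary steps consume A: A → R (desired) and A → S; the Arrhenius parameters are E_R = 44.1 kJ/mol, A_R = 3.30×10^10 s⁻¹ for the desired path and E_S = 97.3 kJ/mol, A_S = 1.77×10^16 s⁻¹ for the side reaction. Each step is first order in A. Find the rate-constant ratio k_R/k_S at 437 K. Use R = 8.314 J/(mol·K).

k_R/k_S = (A_R/A_S)·exp[−(E_R−E_S)/(RT)] = (A_R/A_S)·exp[(E_S−E_R)/(RT)].
(E_S−E_R)/(RT) = (97.3−44.1)×10³/(8.314×437) = 53200/3633 = 14.64.
k_R/k_S = (3.30×10^10/1.77×10^16)·exp(14.64) = 1.864×10^-6 × 2.287×10^6 = 4.26.

4.26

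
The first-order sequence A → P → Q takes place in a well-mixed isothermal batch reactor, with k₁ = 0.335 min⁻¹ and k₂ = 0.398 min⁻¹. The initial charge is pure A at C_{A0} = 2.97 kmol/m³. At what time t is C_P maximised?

For first-order series the maximum of C_P occurs at t_opt = ln(k₂/k₁)/(k₂−k₁).
= ln(0.398/0.335)/(0.398−0.335) = ln(1.188)/0.06300 = 0.1723/0.06300 = 2.74 min.

2.74 min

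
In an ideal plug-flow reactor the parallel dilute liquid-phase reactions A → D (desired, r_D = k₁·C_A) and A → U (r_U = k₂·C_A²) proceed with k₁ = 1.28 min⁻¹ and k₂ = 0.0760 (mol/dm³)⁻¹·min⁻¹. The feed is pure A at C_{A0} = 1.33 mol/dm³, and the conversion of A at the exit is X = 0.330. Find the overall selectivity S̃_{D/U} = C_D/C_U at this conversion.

15.2

C_A = C_{A0}(1−X) = 0.8911 mol/dm³.
Along a PFR/batch, dC_D/dC_A = −r_D/(r_D+r_U) = −k₁/(k₁+k₂·C_A).
Integrating from C_{A0} to C_A: C_D = (1.28/0.0760)·ln[(1.28+0.0760·1.33)/(1.28+0.0760·0.891)] = 16.84·ln(1.381/1.348) = 0.4118 mol/dm³.
C_U = (C_{A0}−C_A)−C_D = 0.02713 mol/dm³; S̃_{D/U} = 0.4118/0.02713 = 15.2.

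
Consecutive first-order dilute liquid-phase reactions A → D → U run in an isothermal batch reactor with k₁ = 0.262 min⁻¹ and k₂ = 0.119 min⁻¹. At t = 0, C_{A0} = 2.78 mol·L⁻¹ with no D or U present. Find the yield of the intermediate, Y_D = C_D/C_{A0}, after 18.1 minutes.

0.197

The intermediate concentration in a first-order A→B→C sequence is C_D = k₁C_{A0}(e^(−k₁t) − e^(−k₂t))/(k₂−k₁).
e^(−k₁t) = e^(−0.262×18.1) = e^(−4.742) = 0.008719; e^(−k₂t) = e^(−2.154) = 0.1160.
C_D = 0.262×2.78/(0.119−0.262) × (0.008719−0.1160) = (-5.093)×(-0.1073) = 0.5466 mol·L⁻¹.
Y_D = C_D/C_{A0} = 0.5466/2.78 = 0.197.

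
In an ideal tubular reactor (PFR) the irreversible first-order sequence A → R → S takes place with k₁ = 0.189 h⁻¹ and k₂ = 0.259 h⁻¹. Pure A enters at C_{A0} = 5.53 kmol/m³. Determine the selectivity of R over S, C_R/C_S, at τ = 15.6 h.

Solving the coupled first-order balances gives C_R(τ) = [k₁/(k₂−k₁)]·C_{A0}·(e^(−k₁τ) − e^(−k₂τ)).
e^(−k₁τ) = e^(−0.189×15.6) = e^(−2.948) = 0.05242; e^(−k₂τ) = e^(−4.040) = 0.01759.
C_R = 0.189×5.53/(0.259−0.189) × (0.05242−0.01759) = 14.93×0.03483 = 0.5201 kmol/m³.
C_A = C_{A0}e^(−k₁τ) = 0.2899 kmol/m³, so C_S = C_{A0}−C_A−C_R = 4.720 kmol/m³; C_R/C_S = 0.110.

0.110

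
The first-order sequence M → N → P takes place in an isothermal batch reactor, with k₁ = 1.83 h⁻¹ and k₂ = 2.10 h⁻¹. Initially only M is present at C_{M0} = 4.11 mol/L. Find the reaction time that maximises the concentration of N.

Setting dC_N/dt = 0 gives t_opt = ln(k₂/k₁)/(k₂−k₁).
= ln(2.10/1.83)/(2.10−1.83) = ln(1.148)/0.2700 = 0.1376/0.2700 = 0.510 h.

0.510 h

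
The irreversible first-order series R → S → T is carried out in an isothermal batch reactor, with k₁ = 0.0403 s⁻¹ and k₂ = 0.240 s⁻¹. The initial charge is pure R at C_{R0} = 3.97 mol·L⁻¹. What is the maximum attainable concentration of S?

0.465 mol·L⁻¹

Evaluating C_S at t_opt = ln(k₂/k₁)/(k₂−k₁) gives C_{S,max}/C_{R0} = (k₁/k₂)^[k₂/(k₂−k₁)].
= (0.0403/0.240)^(0.240/(0.240−0.0403)) = (0.1679)^(1.202) = 0.1171.
C_{S,max} = 0.1171×3.97 = 0.465 mol·L⁻¹.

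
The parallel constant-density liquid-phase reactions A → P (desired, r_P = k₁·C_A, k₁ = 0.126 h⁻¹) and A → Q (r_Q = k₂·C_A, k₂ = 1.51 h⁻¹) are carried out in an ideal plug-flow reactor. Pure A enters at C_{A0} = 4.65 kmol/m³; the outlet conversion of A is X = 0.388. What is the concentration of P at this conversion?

0.139 kmol/m³

C_A = C_{A0}(1−X) = 2.846 kmol/m³.
Both paths are first order in A, so the instantaneous fraction to P is constant: dC_P/d(−C_A) = k₁/(k₁+k₂) = 0.07702.
C_P = 0.07702·(C_{A0}−C_A) = 0.07702×1.804 = 0.139 kmol/m³.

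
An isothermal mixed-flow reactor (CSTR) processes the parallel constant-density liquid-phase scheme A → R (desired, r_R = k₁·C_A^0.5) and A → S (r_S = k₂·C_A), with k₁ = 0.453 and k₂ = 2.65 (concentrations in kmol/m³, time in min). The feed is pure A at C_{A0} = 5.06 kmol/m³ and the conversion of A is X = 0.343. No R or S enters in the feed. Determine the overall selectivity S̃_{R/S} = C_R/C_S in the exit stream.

Exit C_A = C_{A0}(1−X) = 5.06×0.657 = 3.324 kmol/m³.
A CSTR operates uniformly at the exit composition, giving r_R = 0.8260 and r_S = 8.810 (each k·C_A^n at C_A = 3.324).
Overall selectivity = C_R/C_S = r_Rτ/(r_Sτ) = r_R/r_S = 0.0938.

0.0938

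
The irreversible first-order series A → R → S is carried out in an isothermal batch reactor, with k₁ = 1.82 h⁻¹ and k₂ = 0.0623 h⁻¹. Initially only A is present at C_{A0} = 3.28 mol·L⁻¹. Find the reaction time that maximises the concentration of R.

Setting dC_R/dt = 0 gives t_opt = ln(k₂/k₁)/(k₂−k₁).
= ln(0.0623/1.82)/(0.0623−1.82) = ln(0.03423)/-1.758 = -3.375/-1.758 = 1.92 h.

1.92 h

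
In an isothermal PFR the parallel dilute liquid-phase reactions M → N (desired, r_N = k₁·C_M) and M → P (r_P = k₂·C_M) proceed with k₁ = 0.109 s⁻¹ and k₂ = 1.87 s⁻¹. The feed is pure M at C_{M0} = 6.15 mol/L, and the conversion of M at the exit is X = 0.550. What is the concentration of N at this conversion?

C_M = C_{M0}(1−X) = 2.768 mol/L.
Both paths are first order in M, so the instantaneous fraction to N is constant: dC_N/d(−C_M) = k₁/(k₁+k₂) = 0.05508.
C_N = 0.05508·(C_{M0}−C_M) = 0.05508×3.383 = 0.186 mol/L.

0.186 mol/L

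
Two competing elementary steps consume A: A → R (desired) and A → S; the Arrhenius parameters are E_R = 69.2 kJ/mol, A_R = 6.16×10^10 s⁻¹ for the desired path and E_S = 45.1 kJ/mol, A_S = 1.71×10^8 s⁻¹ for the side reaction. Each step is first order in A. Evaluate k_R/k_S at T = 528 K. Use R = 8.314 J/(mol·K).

1.49

Since both paths have the same order in A, the concentration cancels and S_{R/S} = k_R/k_S = (A_R/A_S)·exp[(E_S−E_R)/(RT)].
(E_S−E_R)/(RT) = (45.1−69.2)×10³/(8.314×528) = -24100/4390 = -5.490.
k_R/k_S = (6.16×10^10/1.71×10^8)·exp(-5.490) = 360.2 × 0.004128 = 1.49.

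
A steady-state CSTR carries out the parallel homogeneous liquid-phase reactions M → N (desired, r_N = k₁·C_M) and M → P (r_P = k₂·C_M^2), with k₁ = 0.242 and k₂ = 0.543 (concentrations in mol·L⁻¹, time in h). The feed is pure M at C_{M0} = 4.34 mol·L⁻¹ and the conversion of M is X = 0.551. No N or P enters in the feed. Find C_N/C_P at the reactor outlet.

0.229

Exit C_M = C_{M0}(1−X) = 4.34×0.449 = 1.949 mol·L⁻¹.
In a CSTR the entire volume is at exit conditions, so r_N = 0.242×1.949 = 0.4716 and r_P = 0.543×1.949^2 = 2.062.
Overall selectivity = C_N/C_P = r_Nτ/(r_Pτ) = r_N/r_P = 0.229.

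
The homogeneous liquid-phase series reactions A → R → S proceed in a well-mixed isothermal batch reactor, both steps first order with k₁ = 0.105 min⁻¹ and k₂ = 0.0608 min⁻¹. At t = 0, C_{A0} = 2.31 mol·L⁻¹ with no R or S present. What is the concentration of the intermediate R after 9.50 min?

For first-order series with pure A initially, C_R(t) = k₁C_{A0}/(k₂−k₁)·(e^(−k₁t) − e^(−k₂t)).
e^(−k₁t) = e^(−0.105×9.50) = e^(−0.9975) = 0.3688; e^(−k₂t) = e^(−0.5776) = 0.5612.
C_R = 0.105×2.31/(0.0608−0.105) × (0.3688−0.5612) = (-5.488)×(-0.1924) = 1.056 mol·L⁻¹.

1.06 mol·L⁻¹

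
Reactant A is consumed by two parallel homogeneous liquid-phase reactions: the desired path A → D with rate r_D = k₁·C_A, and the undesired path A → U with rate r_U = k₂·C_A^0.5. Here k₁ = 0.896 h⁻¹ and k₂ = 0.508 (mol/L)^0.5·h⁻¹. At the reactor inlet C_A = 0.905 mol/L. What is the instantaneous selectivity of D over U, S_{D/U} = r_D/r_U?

1.68

S_{D/U} = r_D/r_U = (k₁·C_A)/(k₂·C_A^0.5) = (k₁/k₂)·C_A^0.5.
= (0.896×0.9050) / (0.508×0.9050^0.5) = 0.8109/0.4833 = 1.68.
Since the desired path is higher order in A, keeping C_A high (PFR or concentrated feed) favours D.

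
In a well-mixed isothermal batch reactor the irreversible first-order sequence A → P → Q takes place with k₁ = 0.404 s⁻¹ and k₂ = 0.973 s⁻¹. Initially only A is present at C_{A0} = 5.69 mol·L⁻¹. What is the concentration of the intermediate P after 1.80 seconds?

1.25 mol·L⁻¹

The intermediate concentration in a first-order A→B→C sequence is C_P = k₁C_{A0}(e^(−k₁t) − e^(−k₂t))/(k₂−k₁).
e^(−k₁t) = e^(−0.404×1.80) = e^(−0.7272) = 0.4833; e^(−k₂t) = e^(−1.751) = 0.1735.
C_P = 0.404×5.69/(0.973−0.404) × (0.4833−0.1735) = 4.040×0.3097 = 1.251 mol·L⁻¹.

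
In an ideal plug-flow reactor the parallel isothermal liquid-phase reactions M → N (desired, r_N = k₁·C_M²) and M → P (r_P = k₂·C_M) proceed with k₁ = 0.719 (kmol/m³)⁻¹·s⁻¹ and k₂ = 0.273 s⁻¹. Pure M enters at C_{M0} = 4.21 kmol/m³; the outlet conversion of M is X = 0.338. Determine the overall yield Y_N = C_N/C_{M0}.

0.305

C_M = C_{M0}(1−X) = 2.787 kmol/m³.
Along a PFR/batch, dC_P/dC_M = −r_P/(r_N+r_P) = −k₂/(k₂+k₁·C_M).
Integrating from C_{M0} to C_M: C_P = (0.273/0.719)·ln[(0.273+0.719·4.21)/(0.273+0.719·2.79)] = 0.3797·ln(3.300/2.277) = 0.1409 kmol/m³.
Then C_N = (C_{M0}−C_M) − C_P = 1.423 − 0.1409 = 1.282 kmol/m³.
Y_N = C_N/C_{M0} = 1.282/4.21 = 0.305.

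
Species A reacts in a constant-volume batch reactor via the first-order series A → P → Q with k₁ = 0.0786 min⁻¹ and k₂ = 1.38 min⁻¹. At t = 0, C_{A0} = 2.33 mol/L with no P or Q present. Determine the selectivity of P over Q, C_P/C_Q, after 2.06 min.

0.471

For first-order series with pure A initially, C_P(t) = k₁C_{A0}/(k₂−k₁)·(e^(−k₁t) − e^(−k₂t)).
e^(−k₁t) = e^(−0.0786×2.06) = e^(−0.1619) = 0.8505; e^(−k₂t) = e^(−2.843) = 0.05826.
C_P = 0.0786×2.33/(1.38−0.0786) × (0.8505−0.05826) = 0.1407×0.7923 = 0.1115 mol/L.
C_A = C_{A0}e^(−k₁t) = 1.982 mol/L, so C_Q = C_{A0}−C_A−C_P = 0.2368 mol/L; C_P/C_Q = 0.471.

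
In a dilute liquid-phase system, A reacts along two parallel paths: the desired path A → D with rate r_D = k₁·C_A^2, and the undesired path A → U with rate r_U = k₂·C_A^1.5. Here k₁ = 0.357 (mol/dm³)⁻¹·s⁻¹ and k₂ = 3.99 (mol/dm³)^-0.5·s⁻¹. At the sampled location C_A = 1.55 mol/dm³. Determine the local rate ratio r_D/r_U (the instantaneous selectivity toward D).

0.111

S_{D/U} = r_D/r_U = (k₁·C_A^2)/(k₂·C_A^1.5) = (k₁/k₂)·C_A^0.5.
= (0.357×1.550^2) / (3.99×1.550^1.5) = 0.8577/7.700 = 0.111.
Since the desired path is higher order in A, keeping C_A high (PFR or concentrated feed) favours D.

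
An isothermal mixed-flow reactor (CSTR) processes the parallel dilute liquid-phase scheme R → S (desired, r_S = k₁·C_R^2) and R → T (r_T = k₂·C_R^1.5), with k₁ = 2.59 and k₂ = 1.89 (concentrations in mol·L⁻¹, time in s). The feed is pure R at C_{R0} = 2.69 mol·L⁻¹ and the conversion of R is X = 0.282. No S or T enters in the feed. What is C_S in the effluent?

0.497 mol·L⁻¹

Exit C_R = C_{R0}(1−X) = 2.69×0.718 = 1.931 mol·L⁻¹.
A CSTR operates uniformly at the exit composition, giving r_S = 9.662 and r_T = 5.073 (each k·C_R^n at C_R = 1.931).
Fraction of consumed R going to S: r_S/(r_S+r_T) = 0.6557.
C_S = 0.6557·C_{R0}·X = 0.6557×2.69×0.282 = 0.497 mol·L⁻¹.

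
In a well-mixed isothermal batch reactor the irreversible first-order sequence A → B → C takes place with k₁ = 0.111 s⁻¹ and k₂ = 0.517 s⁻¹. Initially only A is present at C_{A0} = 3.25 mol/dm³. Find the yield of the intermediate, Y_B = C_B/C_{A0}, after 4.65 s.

For first-order series with pure A initially, C_B(t) = k₁C_{A0}/(k₂−k₁)·(e^(−k₁t) − e^(−k₂t)).
e^(−k₁t) = e^(−0.111×4.65) = e^(−0.5161) = 0.5968; e^(−k₂t) = e^(−2.404) = 0.09035.
C_B = 0.111×3.25/(0.517−0.111) × (0.5968−0.09035) = 0.8885×0.5065 = 0.4500 mol/dm³.
Y_B = C_B/C_{A0} = 0.4500/3.25 = 0.138.

0.138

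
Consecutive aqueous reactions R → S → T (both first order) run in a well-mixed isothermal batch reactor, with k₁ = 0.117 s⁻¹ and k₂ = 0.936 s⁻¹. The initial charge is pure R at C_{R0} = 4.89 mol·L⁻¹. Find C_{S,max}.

At the optimum, C_{S,max}/C_{R0} = (k₁/k₂)^[k₂/(k₂−k₁)].
= (0.117/0.936)^(0.936/(0.936−0.117)) = (0.1250)^(1.143) = 0.09287.
C_{S,max} = 0.09287×4.89 = 0.454 mol·L⁻¹.

0.454 mol·L⁻¹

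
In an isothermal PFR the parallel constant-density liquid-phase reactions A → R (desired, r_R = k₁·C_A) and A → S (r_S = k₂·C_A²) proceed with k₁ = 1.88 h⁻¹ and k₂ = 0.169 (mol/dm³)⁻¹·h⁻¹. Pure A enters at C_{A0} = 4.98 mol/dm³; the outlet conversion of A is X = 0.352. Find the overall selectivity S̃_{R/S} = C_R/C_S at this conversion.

C_A = C_{A0}(1−X) = 3.227 mol/dm³.
Along a PFR/batch, dC_R/dC_A = −r_R/(r_R+r_S) = −k₁/(k₁+k₂·C_A).
Integrating from C_{A0} to C_A: C_R = (1.88/0.169)·ln[(1.88+0.169·4.98)/(1.88+0.169·3.23)] = 11.12·ln(2.722/2.425) = 1.282 mol/dm³.
C_S = (C_{A0}−C_A)−C_R = 0.4710 mol/dm³; S̃_{R/S} = 1.282/0.4710 = 2.72.

2.72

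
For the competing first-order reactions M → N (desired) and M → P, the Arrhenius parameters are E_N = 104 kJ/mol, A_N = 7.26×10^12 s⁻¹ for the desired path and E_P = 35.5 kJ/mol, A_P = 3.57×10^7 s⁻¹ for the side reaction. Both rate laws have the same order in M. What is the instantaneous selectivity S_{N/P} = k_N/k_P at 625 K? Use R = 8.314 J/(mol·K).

0.383

k_N/k_P = (A_N/A_P)·exp[−(E_N−E_P)/(RT)] = (A_N/A_P)·exp[(E_P−E_N)/(RT)].
(E_P−E_N)/(RT) = (35.5−104)×10³/(8.314×625) = -68500/5196 = -13.18.
k_N/k_P = (7.26×10^12/3.57×10^7)·exp(-13.18) = 2.034×10^5 × 1.883×10^-6 = 0.383.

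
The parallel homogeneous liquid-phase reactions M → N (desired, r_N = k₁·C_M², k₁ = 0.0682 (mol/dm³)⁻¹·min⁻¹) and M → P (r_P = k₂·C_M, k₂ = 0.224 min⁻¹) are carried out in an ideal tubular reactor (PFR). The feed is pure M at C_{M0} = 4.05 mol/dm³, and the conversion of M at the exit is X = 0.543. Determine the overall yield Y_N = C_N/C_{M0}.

C_M = C_{M0}(1−X) = 1.851 mol/dm³.
Along a PFR/batch, dC_P/dC_M = −r_P/(r_N+r_P) = −k₂/(k₂+k₁·C_M).
Integrating from C_{M0} to C_M: C_P = (0.224/0.0682)·ln[(0.224+0.0682·4.05)/(0.224+0.0682·1.85)] = 3.284·ln(0.5002/0.3502) = 1.171 mol/dm³.
Then C_N = (C_{M0}−C_M) − C_P = 2.199 − 1.171 = 1.028 mol/dm³.
Y_N = C_N/C_{M0} = 1.028/4.05 = 0.254.

0.254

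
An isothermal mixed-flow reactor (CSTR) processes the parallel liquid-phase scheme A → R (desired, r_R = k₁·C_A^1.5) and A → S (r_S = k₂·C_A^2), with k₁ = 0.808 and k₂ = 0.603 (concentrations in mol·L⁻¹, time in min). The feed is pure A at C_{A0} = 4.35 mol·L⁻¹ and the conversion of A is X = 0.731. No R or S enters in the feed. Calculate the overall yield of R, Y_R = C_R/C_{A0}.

Exit C_A = C_{A0}(1−X) = 4.35×0.269 = 1.170 mol·L⁻¹.
Rates in a CSTR are evaluated at the outlet concentration: r_R = 0.808×1.170^1.5 = 1.023, r_S = 0.603×1.170^2 = 0.8257.
Fraction of consumed A going to R: r_R/(r_R+r_S) = 0.5533.
C_R = 0.5533·C_{A0}·X = 0.5533×4.35×0.731 = 1.76 mol·L⁻¹; Y_R = C_R/C_{A0} = 0.404.

0.404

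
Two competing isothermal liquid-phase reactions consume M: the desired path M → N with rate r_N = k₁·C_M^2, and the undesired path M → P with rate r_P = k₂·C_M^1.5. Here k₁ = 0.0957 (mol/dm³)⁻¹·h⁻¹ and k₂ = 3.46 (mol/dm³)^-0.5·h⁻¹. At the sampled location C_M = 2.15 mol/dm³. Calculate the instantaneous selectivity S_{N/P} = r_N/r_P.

S_{N/P} = r_N/r_P = (k₁·C_M^2)/(k₂·C_M^1.5) = (k₁/k₂)·C_M^0.5.
= (0.0957×2.150^2) / (3.46×2.150^1.5) = 0.4424/10.91 = 0.0406.
Since the desired path is higher order in M, keeping C_M high (PFR or concentrated feed) favours N.

0.0406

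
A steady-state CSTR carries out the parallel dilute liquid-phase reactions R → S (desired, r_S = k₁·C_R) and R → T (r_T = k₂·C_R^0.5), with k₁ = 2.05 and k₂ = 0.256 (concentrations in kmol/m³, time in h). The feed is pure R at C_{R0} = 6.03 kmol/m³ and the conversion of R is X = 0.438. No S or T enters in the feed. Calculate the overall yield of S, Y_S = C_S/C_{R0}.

Exit C_R = C_{R0}(1−X) = 6.03×0.562 = 3.389 kmol/m³.
A CSTR operates uniformly at the exit composition, giving r_S = 6.947 and r_T = 0.4713 (each k·C_R^n at C_R = 3.389).
Fraction of consumed R going to S: r_S/(r_S+r_T) = 0.9365.
C_S = 0.9365·C_{R0}·X = 0.9365×6.03×0.438 = 2.47 kmol/m³; Y_S = C_S/C_{R0} = 0.410.

0.410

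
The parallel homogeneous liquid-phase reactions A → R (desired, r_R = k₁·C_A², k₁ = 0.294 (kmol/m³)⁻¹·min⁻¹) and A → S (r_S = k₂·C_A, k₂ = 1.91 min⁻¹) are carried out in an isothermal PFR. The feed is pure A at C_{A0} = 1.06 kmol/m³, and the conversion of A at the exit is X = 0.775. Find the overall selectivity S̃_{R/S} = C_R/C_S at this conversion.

C_A = C_{A0}(1−X) = 0.2385 kmol/m³.
Along a PFR/batch, dC_S/dC_A = −r_S/(r_R+r_S) = −k₂/(k₂+k₁·C_A).
Integrating from C_{A0} to C_A: C_S = (1.91/0.294)·ln[(1.91+0.294·1.06)/(1.91+0.294·0.238)] = 6.497·ln(2.222/1.980) = 0.7477 kmol/m³.
Then C_R = (C_{A0}−C_A) − C_S = 0.8215 − 0.7477 = 0.07381 kmol/m³.
S̃_{R/S} = C_R/C_S = 0.07381/0.7477 = 0.0987.

0.0987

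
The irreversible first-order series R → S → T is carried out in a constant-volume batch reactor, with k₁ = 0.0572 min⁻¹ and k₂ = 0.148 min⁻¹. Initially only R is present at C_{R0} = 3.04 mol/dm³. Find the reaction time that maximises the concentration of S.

10.5 min

For first-order series the maximum of C_S occurs at t_opt = ln(k₂/k₁)/(k₂−k₁).
= ln(0.148/0.0572)/(0.148−0.0572) = ln(2.587)/0.09080 = 0.9507/0.09080 = 10.5 min.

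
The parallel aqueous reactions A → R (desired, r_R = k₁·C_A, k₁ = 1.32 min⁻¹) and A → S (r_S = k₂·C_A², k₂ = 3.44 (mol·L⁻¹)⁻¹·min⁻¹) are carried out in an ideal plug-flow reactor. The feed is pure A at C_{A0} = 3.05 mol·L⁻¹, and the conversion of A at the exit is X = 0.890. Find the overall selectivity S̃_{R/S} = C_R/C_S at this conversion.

C_A = C_{A0}(1−X) = 0.3355 mol·L⁻¹.
Along a PFR/batch, dC_R/dC_A = −r_R/(r_R+r_S) = −k₁/(k₁+k₂·C_A).
Integrating from C_{A0} to C_A: C_R = (1.32/3.44)·ln[(1.32+3.44·3.05)/(1.32+3.44·0.335)] = 0.3837·ln(11.81/2.474) = 0.5998 mol·L⁻¹.
C_S = (C_{A0}−C_A)−C_R = 2.115 mol·L⁻¹; S̃_{R/S} = 0.5998/2.115 = 0.284.

0.284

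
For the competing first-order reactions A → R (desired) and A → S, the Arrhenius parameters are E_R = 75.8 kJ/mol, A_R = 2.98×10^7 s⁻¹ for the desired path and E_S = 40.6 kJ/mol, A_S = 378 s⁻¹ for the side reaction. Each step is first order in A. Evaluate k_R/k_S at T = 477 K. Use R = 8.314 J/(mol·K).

11.0

Since both paths have the same order in A, the concentration cancels and S_{R/S} = k_R/k_S = (A_R/A_S)·exp[(E_S−E_R)/(RT)].
(E_S−E_R)/(RT) = (40.6−75.8)×10³/(8.314×477) = -35200/3966 = -8.876.
k_R/k_S = (2.98×10^7/378)·exp(-8.876) = 78836 × 1.397×10^-4 = 11.0.
Since E_R > E_S, raising the temperature improves selectivity toward R.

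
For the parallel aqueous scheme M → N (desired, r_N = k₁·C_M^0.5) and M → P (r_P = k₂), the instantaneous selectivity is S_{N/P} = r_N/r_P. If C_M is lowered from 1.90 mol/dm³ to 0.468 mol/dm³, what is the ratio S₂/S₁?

S_{N/P} = (k₁/k₂)·C_M^0.5, so S₂/S₁ = (C_{M,2}/C_{M,1})^0.5.
= (0.468/1.90)^0.5 = (0.2463)^0.5 = 0.496.

0.496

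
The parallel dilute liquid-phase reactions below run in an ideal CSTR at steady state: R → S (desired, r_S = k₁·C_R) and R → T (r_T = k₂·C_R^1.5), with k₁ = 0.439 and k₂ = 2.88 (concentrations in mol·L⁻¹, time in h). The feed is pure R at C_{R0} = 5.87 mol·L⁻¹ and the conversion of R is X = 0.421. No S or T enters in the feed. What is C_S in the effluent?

0.189 mol·L⁻¹

Exit C_R = C_{R0}(1−X) = 5.87×0.579 = 3.399 mol·L⁻¹.
A CSTR operates uniformly at the exit composition, giving r_S = 1.492 and r_T = 18.05 (each k·C_R^n at C_R = 3.399).
Fraction of consumed R going to S: r_S/(r_S+r_T) = 0.07637.
C_S = 0.07637·C_{R0}·X = 0.07637×5.87×0.421 = 0.189 mol·L⁻¹.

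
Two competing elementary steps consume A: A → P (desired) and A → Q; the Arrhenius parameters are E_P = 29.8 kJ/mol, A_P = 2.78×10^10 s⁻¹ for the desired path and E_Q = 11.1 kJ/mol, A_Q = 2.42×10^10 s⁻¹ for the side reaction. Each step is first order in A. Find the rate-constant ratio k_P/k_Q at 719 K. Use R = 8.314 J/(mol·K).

0.0503

Since both paths have the same order in A, the concentration cancels and S_{P/Q} = k_P/k_Q = (A_P/A_Q)·exp[(E_Q−E_P)/(RT)].
(E_Q−E_P)/(RT) = (11.1−29.8)×10³/(8.314×719) = -18700/5978 = -3.128.
k_P/k_Q = (2.78×10^10/2.42×10^10)·exp(-3.128) = 1.149 × 0.04379 = 0.0503.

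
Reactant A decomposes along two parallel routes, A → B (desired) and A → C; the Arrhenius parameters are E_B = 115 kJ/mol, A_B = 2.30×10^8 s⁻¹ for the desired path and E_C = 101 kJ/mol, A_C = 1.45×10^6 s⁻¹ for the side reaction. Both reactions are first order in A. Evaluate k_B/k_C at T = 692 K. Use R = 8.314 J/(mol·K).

13.9

Since both paths have the same order in A, the concentration cancels and S_{B/C} = k_B/k_C = (A_B/A_C)·exp[(E_C−E_B)/(RT)].
(E_C−E_B)/(RT) = (101−115)×10³/(8.314×692) = -14000/5753 = -2.433.
k_B/k_C = (2.30×10^8/1.45×10^6)·exp(-2.433) = 158.6 × 0.08774 = 13.9.
Since E_B > E_C, raising the temperature improves selectivity toward B.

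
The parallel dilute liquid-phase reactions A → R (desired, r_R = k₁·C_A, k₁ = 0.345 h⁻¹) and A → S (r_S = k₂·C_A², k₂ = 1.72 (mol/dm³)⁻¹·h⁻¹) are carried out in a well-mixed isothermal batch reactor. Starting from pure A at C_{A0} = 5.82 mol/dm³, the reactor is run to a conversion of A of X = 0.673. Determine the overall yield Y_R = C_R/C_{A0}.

0.0362

C_A = C_{A0}(1−X) = 1.903 mol/dm³.
Along a PFR/batch, dC_R/dC_A = −r_R/(r_R+r_S) = −k₁/(k₁+k₂·C_A).
Integrating from C_{A0} to C_A: C_R = (0.345/1.72)·ln[(0.345+1.72·5.82)/(0.345+1.72·1.90)] = 0.2006·ln(10.36/3.618) = 0.2109 mol/dm³.
Y_R = C_R/C_{A0} = 0.2109/5.82 = 0.0362.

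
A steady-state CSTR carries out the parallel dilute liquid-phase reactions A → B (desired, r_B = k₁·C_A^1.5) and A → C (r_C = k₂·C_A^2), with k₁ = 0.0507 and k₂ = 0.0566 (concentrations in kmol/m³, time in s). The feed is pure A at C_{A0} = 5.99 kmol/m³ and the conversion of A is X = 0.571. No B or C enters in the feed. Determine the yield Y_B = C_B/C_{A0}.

Exit C_A = C_{A0}(1−X) = 5.99×0.429 = 2.570 kmol/m³.
In a CSTR the entire volume is at exit conditions, so r_B = 0.0507×2.570^1.5 = 0.2088 and r_C = 0.0566×2.570^2 = 0.3738.
Fraction of consumed A going to B: r_B/(r_B+r_C) = 0.3585.
C_B = 0.3585·C_{A0}·X = 0.3585×5.99×0.571 = 1.23 kmol/m³; Y_B = C_B/C_{A0} = 0.205.

0.205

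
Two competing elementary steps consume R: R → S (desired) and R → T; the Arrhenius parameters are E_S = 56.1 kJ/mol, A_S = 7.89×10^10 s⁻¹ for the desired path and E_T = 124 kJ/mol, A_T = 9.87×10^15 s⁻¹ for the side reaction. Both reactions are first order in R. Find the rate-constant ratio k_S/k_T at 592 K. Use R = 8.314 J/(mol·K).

7.84

k_S/k_T = (A_S/A_T)·exp[−(E_S−E_T)/(RT)] = (A_S/A_T)·exp[(E_T−E_S)/(RT)].
(E_T−E_S)/(RT) = (124−56.1)×10³/(8.314×592) = 67900/4922 = 13.80.
k_S/k_T = (7.89×10^10/9.87×10^15)·exp(13.80) = 7.994×10^-6 × 9.802×10^5 = 7.84.
Since E_S < E_T, lowering the temperature improves selectivity toward S.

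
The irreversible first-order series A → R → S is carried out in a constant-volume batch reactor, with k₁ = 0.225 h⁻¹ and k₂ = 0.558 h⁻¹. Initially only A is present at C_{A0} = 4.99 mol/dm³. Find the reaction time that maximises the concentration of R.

Setting dC_R/dt = 0 gives t_opt = ln(k₂/k₁)/(k₂−k₁).
= ln(0.558/0.225)/(0.558−0.225) = ln(2.480)/0.3330 = 0.9083/0.3330 = 2.73 h.

2.73 h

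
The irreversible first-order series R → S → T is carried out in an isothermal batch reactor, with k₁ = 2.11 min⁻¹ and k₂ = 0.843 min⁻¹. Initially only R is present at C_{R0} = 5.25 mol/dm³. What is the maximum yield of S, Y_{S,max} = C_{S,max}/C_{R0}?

0.543

Evaluating C_S at t_opt = ln(k₂/k₁)/(k₂−k₁) gives C_{S,max}/C_{R0} = (k₁/k₂)^[k₂/(k₂−k₁)].
= (2.11/0.843)^(0.843/(0.843−2.11)) = (2.503)^(-0.6654) = 0.5431.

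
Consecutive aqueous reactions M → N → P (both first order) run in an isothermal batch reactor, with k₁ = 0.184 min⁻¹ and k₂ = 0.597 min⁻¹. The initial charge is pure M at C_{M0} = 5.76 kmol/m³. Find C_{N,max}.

For a first-order series the maximum intermediate yield is C_{N,max}/C_{M0} = (k₁/k₂)^[k₂/(k₂−k₁)].
= (0.184/0.597)^(0.597/(0.597−0.184)) = (0.3082)^(1.446) = 0.1824.
C_{N,max} = 0.1824×5.76 = 1.05 kmol/m³.

1.05 kmol/m³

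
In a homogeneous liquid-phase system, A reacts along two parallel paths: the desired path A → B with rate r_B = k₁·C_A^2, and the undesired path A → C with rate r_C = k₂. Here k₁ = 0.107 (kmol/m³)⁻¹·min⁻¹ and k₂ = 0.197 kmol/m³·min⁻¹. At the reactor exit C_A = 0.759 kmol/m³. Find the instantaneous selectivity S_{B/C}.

0.313

S_{B/C} = r_B/r_C = (k₁·C_A^2)/(k₂) = (k₁/k₂)·C_A^2.
= (0.107×0.7590^2) / (0.197) = 0.06164/0.1970 = 0.313.
Since the desired path is higher order in A, keeping C_A high (PFR or concentrated feed) favours B.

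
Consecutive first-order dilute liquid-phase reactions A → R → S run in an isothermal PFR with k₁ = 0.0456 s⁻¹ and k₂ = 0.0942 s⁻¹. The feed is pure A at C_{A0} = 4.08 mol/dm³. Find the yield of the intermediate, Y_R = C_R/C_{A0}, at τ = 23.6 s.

The intermediate concentration in a first-order A→B→C sequence is C_R = k₁C_{A0}(e^(−k₁τ) − e^(−k₂τ))/(k₂−k₁).
e^(−k₁τ) = e^(−0.0456×23.6) = e^(−1.076) = 0.3409; e^(−k₂τ) = e^(−2.223) = 0.1083.
C_R = 0.0456×4.08/(0.0942−0.0456) × (0.3409−0.1083) = 3.828×0.2326 = 0.8905 mol/dm³.
Y_R = C_R/C_{A0} = 0.8905/4.08 = 0.218.

0.218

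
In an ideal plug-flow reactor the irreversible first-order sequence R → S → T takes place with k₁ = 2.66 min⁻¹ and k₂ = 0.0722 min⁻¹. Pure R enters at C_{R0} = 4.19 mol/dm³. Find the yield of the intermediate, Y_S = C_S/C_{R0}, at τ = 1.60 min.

0.901

The intermediate concentration in a first-order A→B→C sequence is C_S = k₁C_{R0}(e^(−k₁τ) − e^(−k₂τ))/(k₂−k₁).
e^(−k₁τ) = e^(−2.66×1.60) = e^(−4.256) = 0.01418; e^(−k₂τ) = e^(−0.1155) = 0.8909.
C_S = 2.66×4.19/(0.0722−2.66) × (0.01418−0.8909) = (-4.307)×(-0.8767) = 3.776 mol/dm³.
Y_S = C_S/C_{R0} = 3.776/4.19 = 0.901.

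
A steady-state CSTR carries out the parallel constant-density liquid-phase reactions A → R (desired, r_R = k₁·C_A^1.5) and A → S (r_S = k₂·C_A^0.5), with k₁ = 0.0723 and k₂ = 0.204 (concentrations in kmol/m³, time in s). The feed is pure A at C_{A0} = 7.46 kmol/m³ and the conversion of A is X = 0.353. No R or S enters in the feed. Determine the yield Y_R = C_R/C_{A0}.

0.223

Exit C_A = C_{A0}(1−X) = 7.46×0.647 = 4.827 kmol/m³.
In a CSTR the entire volume is at exit conditions, so r_R = 0.0723×4.827^1.5 = 0.7667 and r_S = 0.204×4.827^0.5 = 0.4482.
Fraction of consumed A going to R: r_R/(r_R+r_S) = 0.6311.
C_R = 0.6311·C_{A0}·X = 0.6311×7.46×0.353 = 1.66 kmol/m³; Y_R = C_R/C_{A0} = 0.223.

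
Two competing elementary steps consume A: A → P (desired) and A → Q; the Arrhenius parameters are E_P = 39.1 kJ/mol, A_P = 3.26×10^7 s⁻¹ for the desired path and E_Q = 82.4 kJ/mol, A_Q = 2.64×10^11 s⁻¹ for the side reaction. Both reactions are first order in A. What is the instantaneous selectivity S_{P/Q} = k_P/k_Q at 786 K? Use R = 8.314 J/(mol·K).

0.0932

Since both paths have the same order in A, the concentration cancels and S_{P/Q} = k_P/k_Q = (A_P/A_Q)·exp[(E_Q−E_P)/(RT)].
(E_Q−E_P)/(RT) = (82.4−39.1)×10³/(8.314×786) = 43300/6535 = 6.626.
k_P/k_Q = (3.26×10^7/2.64×10^11)·exp(6.626) = 1.235×10^-4 × 754.5 = 0.0932.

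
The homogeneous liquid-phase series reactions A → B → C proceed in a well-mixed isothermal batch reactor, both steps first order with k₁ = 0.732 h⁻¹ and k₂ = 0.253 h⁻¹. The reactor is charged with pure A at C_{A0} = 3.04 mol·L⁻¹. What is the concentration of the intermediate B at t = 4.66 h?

1.28 mol·L⁻¹

The intermediate concentration in a first-order A→B→C sequence is C_B = k₁C_{A0}(e^(−k₁t) − e^(−k₂t))/(k₂−k₁).
e^(−k₁t) = e^(−0.732×4.66) = e^(−3.411) = 0.03300; e^(−k₂t) = e^(−1.179) = 0.3076.
C_B = 0.732×3.04/(0.253−0.732) × (0.03300−0.3076) = (-4.646)×(-0.2746) = 1.276 mol·L⁻¹.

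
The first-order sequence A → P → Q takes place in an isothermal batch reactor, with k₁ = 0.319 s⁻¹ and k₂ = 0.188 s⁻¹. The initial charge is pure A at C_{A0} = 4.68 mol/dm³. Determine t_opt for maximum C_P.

4.04 s

The intermediate peaks when r₁ = r₂, i.e. k₁e^(−k₁t) = k₂e^(−k₂t), giving t_opt = ln(k₂/k₁)/(k₂−k₁).
= ln(0.188/0.319)/(0.188−0.319) = ln(0.5893)/-0.1310 = -0.5287/-0.1310 = 4.04 s.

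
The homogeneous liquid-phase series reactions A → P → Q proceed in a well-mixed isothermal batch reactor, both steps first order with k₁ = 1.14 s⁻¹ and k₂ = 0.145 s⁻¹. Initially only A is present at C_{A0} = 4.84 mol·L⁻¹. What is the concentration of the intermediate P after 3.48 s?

3.24 mol·L⁻¹

Solving the coupled first-order balances gives C_P(t) = [k₁/(k₂−k₁)]·C_{A0}·(e^(−k₁t) − e^(−k₂t)).
e^(−k₁t) = e^(−1.14×3.48) = e^(−3.967) = 0.01893; e^(−k₂t) = e^(−0.5046) = 0.6037.
C_P = 1.14×4.84/(0.145−1.14) × (0.01893−0.6037) = (-5.545)×(-0.5848) = 3.243 mol·L⁻¹.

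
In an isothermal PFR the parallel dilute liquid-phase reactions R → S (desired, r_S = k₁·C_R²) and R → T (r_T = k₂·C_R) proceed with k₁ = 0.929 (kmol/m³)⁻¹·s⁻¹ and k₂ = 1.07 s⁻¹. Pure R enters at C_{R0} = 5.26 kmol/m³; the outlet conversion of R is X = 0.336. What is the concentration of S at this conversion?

1.40 kmol/m³

C_R = C_{R0}(1−X) = 3.493 kmol/m³.
Along a PFR/batch, dC_T/dC_R = −r_T/(r_S+r_T) = −k₂/(k₂+k₁·C_R).
Integrating from C_{R0} to C_R: C_T = (1.07/0.929)·ln[(1.07+0.929·5.26)/(1.07+0.929·3.49)] = 1.152·ln(5.957/4.315) = 0.3714 kmol/m³.
Then C_S = (C_{R0}−C_R) − C_T = 1.767 − 0.3714 = 1.396 kmol/m³.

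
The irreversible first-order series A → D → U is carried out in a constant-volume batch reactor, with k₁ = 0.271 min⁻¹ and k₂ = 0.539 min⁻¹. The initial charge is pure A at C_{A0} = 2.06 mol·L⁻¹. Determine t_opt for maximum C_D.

2.57 min

The intermediate peaks when r₁ = r₂, i.e. k₁e^(−k₁t) = k₂e^(−k₂t), giving t_opt = ln(k₂/k₁)/(k₂−k₁).
= ln(0.539/0.271)/(0.539−0.271) = ln(1.989)/0.2680 = 0.6876/0.2680 = 2.57 min.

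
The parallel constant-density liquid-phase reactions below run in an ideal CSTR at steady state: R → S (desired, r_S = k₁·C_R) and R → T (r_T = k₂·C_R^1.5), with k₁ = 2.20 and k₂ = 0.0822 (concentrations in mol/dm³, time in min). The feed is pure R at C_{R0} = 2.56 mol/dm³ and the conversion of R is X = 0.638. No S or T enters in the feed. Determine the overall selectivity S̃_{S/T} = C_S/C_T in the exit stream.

Exit C_R = C_{R0}(1−X) = 2.56×0.362 = 0.9267 mol/dm³.
Rates in a CSTR are evaluated at the outlet concentration: r_S = 2.20×0.9267 = 2.039, r_T = 0.0822×0.9267^1.5 = 0.07333.
Overall selectivity = C_S/C_T = r_Sτ/(r_Tτ) = r_S/r_T = 27.8.

27.8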